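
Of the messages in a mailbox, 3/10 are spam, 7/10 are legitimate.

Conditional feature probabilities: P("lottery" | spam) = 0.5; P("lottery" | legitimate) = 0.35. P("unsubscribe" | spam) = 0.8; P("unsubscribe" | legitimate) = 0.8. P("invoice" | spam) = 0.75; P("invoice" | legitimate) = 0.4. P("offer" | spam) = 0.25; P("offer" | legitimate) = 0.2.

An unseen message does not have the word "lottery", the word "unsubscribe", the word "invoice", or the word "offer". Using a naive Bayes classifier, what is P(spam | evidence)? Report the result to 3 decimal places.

0.114

spam: 0.3 × (1−0.5) × (1−0.8) × (1−0.75) × (1−0.25) = 0.005625
legitimate: 0.7 × (1−0.35) × (1−0.8) × (1−0.4) × (1−0.2) = 0.04368
P(spam | x) = 0.005625 / 0.049305 ≈ 0.114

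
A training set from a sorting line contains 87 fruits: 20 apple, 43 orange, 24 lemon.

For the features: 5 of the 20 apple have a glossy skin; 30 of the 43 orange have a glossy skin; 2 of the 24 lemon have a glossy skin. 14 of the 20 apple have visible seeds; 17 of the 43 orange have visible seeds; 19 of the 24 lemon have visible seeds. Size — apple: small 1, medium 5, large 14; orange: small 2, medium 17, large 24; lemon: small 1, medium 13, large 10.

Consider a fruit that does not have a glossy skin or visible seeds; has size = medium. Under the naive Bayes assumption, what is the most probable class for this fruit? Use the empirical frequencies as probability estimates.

orange

apple: (20/87) × (15/20) × (6/20) × (5/20) ≈ 0.012931
orange: (43/87) × (13/43) × (26/43) × (17/43) ≈ 0.0357198
lemon: (24/87) × (22/24) × (5/24) × (13/24) ≈ 0.0285361
Highest score → orange.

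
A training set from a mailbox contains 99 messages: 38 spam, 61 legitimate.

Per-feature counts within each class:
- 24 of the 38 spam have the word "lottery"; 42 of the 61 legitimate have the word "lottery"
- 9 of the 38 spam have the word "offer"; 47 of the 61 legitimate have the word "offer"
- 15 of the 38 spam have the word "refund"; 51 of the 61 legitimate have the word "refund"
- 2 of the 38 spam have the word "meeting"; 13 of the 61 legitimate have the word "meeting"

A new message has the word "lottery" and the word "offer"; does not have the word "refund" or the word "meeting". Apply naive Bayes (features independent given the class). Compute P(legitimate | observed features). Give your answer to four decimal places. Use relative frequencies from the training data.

0.5615

spam: (38/99) × (24/38) × (9/38) × (23/38) × (36/38) ≈ 0.0329229
legitimate: (61/99) × (42/61) × (47/61) × (10/61) × (48/61) ≈ 0.0421661
P(legitimate | x) = 0.0421661 / 0.075089 ≈ 0.5615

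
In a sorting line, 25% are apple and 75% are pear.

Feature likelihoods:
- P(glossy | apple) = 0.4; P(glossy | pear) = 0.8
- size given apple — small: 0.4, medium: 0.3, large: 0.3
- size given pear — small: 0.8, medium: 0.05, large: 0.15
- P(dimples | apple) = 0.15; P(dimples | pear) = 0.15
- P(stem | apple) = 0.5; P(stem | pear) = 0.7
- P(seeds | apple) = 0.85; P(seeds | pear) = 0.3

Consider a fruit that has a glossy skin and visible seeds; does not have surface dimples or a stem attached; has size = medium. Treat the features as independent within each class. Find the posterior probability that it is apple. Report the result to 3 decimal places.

0.825

apple: 0.25 × 0.4 × 0.3 × (1−0.15) × (1−0.5) × 0.85 = 0.0108375
pear: 0.75 × 0.8 × 0.05 × (1−0.15) × (1−0.7) × 0.3 = 0.002295
P(apple | x) = 0.0108375 / 0.0131325 ≈ 0.825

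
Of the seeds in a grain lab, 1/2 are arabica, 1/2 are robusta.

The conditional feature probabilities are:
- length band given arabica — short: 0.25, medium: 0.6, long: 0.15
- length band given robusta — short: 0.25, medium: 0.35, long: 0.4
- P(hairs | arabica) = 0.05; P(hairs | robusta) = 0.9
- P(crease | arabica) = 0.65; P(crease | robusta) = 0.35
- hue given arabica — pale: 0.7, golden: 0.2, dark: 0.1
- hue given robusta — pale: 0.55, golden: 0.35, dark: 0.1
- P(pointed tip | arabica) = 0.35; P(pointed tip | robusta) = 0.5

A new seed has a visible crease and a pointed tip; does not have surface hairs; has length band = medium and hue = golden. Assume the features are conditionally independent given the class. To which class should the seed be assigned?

arabica

arabica: 0.5 × 0.6 × (1−0.05) × 0.65 × 0.2 × 0.35 = 0.0129675
robusta: 0.5 × 0.35 × (1−0.9) × 0.35 × 0.35 × 0.5 = 0.001071875
Highest score → arabica.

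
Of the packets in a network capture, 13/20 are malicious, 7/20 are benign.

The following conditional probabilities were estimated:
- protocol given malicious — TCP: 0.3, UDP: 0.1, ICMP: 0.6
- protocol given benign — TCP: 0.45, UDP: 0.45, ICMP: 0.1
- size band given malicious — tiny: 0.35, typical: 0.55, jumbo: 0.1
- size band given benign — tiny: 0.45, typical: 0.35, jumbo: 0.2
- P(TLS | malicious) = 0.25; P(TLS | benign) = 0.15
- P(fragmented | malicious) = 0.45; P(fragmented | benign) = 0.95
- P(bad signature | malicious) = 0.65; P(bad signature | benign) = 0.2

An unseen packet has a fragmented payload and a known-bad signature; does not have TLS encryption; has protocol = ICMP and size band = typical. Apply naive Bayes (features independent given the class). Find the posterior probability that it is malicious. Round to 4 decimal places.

0.9597

malicious: 0.65 × 0.6 × 0.55 × (1−0.25) × 0.45 × 0.65 = 0.0470559375
benign: 0.35 × 0.1 × 0.35 × (1−0.15) × 0.95 × 0.2 = 0.001978375
P(malicious | x) = 0.0470559375 / 0.0490343125 ≈ 0.9597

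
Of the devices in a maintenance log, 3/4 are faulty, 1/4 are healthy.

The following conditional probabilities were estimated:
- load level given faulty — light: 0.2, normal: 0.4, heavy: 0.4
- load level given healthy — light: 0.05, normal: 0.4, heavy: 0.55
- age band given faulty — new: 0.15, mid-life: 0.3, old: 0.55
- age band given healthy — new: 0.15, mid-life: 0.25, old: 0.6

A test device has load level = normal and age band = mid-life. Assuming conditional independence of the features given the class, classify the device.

faulty: 0.75 × 0.4 × 0.3 = 0.09
healthy: 0.25 × 0.4 × 0.25 = 0.025
Highest score → faulty.

faulty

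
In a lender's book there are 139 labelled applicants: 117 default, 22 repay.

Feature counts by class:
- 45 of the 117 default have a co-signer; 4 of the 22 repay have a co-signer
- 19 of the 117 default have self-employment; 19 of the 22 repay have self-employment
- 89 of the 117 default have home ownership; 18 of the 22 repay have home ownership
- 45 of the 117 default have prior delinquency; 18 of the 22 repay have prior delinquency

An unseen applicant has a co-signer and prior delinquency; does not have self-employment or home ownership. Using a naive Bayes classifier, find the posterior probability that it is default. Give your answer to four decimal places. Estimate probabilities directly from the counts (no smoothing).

0.9771

default: (117/139) × (45/117) × (98/117) × (28/117) × (45/117) ≈ 0.0249595
repay: (22/139) × (4/22) × (3/22) × (4/22) × (18/22) ≈ 0.000583755
P(default | x) = 0.0249595 / 0.025543255 ≈ 0.9771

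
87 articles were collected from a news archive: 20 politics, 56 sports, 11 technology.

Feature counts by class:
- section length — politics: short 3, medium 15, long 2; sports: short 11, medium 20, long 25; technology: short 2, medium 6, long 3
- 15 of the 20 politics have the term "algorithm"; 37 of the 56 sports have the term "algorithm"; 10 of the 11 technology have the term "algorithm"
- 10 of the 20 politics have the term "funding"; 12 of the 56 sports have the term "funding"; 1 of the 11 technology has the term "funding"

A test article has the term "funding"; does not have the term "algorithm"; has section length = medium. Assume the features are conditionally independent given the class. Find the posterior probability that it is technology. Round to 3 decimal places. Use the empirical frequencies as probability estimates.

politics: (20/87) × (15/20) × (5/20) × (10/20) ≈ 0.0215517
sports: (56/87) × (20/56) × (19/56) × (12/56) ≈ 0.0167136
technology: (11/87) × (6/11) × (1/11) × (1/11) ≈ 0.000569963
P(technology | x) = 0.000569963 / 0.038835263 ≈ 0.015

0.015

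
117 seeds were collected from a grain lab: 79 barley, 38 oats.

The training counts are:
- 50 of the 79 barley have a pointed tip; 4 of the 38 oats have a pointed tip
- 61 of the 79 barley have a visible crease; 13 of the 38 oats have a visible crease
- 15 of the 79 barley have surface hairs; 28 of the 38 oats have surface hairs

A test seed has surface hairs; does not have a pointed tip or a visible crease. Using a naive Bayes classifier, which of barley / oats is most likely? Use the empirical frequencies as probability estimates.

oats

barley: (79/117) × (29/79) × (18/79) × (15/79) ≈ 0.0107231
oats: (38/117) × (34/38) × (25/38) × (28/38) ≈ 0.140872
Highest score → oats.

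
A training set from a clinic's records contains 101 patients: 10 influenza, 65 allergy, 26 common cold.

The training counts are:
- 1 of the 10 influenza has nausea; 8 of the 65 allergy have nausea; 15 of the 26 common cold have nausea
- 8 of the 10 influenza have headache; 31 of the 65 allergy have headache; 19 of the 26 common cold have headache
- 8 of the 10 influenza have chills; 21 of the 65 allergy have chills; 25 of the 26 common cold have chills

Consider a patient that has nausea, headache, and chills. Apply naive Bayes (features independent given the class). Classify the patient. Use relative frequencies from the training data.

influenza: (10/101) × (1/10) × (8/10) × (8/10) ≈ 0.00633663
allergy: (65/101) × (8/65) × (31/65) × (21/65) ≈ 0.0122046
common cold: (26/101) × (15/26) × (19/26) × (25/26) ≈ 0.104356
Highest score → common cold.

common cold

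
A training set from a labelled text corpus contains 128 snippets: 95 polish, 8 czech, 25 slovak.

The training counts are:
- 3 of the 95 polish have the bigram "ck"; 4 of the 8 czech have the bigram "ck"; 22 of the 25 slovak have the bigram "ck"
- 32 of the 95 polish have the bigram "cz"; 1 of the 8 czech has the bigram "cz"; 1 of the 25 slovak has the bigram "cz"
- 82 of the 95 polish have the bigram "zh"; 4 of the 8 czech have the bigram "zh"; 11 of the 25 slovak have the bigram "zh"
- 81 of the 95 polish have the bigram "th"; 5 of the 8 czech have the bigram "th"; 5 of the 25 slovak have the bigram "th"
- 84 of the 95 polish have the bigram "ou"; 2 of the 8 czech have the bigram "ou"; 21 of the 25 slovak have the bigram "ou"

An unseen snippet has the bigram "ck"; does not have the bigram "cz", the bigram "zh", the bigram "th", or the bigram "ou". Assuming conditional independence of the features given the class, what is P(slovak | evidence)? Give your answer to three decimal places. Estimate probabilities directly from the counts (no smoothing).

0.753

polish: (95/128) × (3/95) × (63/95) × (13/95) × (14/95) × (11/95) ≈ 0.0000362929
czech: (8/128) × (4/8) × (7/8) × (4/8) × (3/8) × (6/8) = 0.00384521484375
slovak: (25/128) × (22/25) × (24/25) × (14/25) × (20/25) × (4/25) = 0.0118272
P(slovak | x) = 0.0118272 / 0.01570870774375 ≈ 0.753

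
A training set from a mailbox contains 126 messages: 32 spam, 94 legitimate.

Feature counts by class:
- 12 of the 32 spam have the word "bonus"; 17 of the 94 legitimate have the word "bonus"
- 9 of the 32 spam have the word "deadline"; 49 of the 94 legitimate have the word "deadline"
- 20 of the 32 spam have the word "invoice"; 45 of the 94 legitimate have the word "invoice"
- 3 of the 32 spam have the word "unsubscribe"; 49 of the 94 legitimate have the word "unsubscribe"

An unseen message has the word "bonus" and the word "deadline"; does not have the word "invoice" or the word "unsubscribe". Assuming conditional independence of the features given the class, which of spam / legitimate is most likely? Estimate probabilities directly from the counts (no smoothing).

spam: (32/126) × (12/32) × (9/32) × (12/32) × (29/32) ≈ 0.00910296
legitimate: (94/126) × (17/94) × (49/94) × (49/94) × (45/94) ≈ 0.0175509
Highest score → legitimate.

legitimate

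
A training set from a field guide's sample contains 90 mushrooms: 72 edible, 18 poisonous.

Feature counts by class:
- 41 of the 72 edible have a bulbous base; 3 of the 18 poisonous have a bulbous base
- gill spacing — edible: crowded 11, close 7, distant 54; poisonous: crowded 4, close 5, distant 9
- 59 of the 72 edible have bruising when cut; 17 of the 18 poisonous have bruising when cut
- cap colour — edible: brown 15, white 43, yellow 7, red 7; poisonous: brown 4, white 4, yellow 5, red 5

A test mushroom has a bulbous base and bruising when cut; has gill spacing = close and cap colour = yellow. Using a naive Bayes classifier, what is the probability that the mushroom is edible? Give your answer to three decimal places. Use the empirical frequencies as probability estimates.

0.592

edible: (72/90) × (41/72) × (7/72) × (59/72) × (7/72) ≈ 0.00352851
poisonous: (18/90) × (3/18) × (5/18) × (17/18) × (5/18) ≈ 0.00242913
P(edible | x) = 0.00352851 / 0.00595764 ≈ 0.592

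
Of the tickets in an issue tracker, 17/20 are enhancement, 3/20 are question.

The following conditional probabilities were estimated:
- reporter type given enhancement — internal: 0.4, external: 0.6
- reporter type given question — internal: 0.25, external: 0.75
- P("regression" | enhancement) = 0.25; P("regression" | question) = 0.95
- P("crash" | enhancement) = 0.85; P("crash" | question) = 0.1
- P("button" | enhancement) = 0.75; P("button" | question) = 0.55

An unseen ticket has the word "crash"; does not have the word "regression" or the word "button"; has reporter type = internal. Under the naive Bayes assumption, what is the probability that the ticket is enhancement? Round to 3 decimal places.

0.998

enhancement: 0.85 × 0.4 × (1−0.25) × 0.85 × (1−0.75) = 0.0541875
question: 0.15 × 0.25 × (1−0.95) × 0.1 × (1−0.55) = 0.000084375
P(enhancement | x) = 0.0541875 / 0.054271875 ≈ 0.998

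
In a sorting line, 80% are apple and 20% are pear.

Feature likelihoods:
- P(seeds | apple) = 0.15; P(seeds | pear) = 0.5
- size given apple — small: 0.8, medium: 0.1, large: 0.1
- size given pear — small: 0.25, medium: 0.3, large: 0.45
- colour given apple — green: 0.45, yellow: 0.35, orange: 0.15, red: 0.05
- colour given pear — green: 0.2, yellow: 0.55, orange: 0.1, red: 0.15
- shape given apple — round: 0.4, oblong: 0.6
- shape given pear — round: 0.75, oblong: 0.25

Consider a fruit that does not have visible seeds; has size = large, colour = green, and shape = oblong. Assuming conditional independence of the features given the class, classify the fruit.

apple: 0.8 × (1−0.15) × 0.1 × 0.45 × 0.6 = 0.01836
pear: 0.2 × (1−0.5) × 0.45 × 0.2 × 0.25 = 0.00225
Highest score → apple.

apple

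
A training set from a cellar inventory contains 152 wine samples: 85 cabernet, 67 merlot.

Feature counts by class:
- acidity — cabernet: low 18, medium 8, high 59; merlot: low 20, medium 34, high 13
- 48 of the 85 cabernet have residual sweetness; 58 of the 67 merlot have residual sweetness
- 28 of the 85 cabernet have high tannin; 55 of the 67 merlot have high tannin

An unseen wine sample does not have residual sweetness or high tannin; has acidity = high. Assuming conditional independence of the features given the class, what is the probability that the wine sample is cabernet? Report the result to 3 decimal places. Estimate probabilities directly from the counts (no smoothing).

0.982

cabernet: (85/152) × (59/85) × (37/85) × (57/85) ≈ 0.113304
merlot: (67/152) × (13/67) × (9/67) × (12/67) ≈ 0.00205766
P(cabernet | x) = 0.113304 / 0.11536166 ≈ 0.982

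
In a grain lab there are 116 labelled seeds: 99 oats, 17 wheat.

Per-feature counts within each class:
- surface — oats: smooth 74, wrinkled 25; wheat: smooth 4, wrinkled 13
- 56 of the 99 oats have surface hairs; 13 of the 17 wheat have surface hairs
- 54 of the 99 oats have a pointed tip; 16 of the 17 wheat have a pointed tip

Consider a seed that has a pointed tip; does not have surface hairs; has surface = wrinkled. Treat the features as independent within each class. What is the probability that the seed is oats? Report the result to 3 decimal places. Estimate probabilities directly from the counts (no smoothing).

0.673

oats: (99/116) × (25/99) × (43/99) × (54/99) ≈ 0.0510592
wheat: (17/116) × (13/17) × (4/17) × (16/17) ≈ 0.024818
P(oats | x) = 0.0510592 / 0.0758772 ≈ 0.673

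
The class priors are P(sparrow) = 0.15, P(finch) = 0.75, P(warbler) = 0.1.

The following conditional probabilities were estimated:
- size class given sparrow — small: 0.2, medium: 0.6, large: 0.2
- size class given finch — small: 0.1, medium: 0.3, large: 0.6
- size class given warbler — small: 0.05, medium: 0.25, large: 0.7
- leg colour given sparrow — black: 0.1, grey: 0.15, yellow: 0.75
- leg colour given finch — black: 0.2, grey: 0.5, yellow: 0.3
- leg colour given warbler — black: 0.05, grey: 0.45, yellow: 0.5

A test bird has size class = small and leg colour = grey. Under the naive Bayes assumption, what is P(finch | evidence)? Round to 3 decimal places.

sparrow: 0.15 × 0.2 × 0.15 = 0.0045
finch: 0.75 × 0.1 × 0.5 = 0.0375
warbler: 0.1 × 0.05 × 0.45 = 0.00225
P(finch | x) = 0.0375 / 0.04425 ≈ 0.847

0.847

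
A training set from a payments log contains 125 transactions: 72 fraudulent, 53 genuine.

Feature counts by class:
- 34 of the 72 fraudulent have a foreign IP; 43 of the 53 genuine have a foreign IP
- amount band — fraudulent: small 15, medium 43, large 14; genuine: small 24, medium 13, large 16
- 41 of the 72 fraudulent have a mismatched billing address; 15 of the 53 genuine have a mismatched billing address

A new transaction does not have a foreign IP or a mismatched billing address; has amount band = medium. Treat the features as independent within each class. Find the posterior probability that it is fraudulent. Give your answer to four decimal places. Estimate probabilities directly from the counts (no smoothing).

fraudulent: (72/125) × (38/72) × (43/72) × (31/72) ≈ 0.0781698
genuine: (53/125) × (10/53) × (13/53) × (38/53) ≈ 0.0140691
P(fraudulent | x) = 0.0781698 / 0.0922389 ≈ 0.8475

0.8475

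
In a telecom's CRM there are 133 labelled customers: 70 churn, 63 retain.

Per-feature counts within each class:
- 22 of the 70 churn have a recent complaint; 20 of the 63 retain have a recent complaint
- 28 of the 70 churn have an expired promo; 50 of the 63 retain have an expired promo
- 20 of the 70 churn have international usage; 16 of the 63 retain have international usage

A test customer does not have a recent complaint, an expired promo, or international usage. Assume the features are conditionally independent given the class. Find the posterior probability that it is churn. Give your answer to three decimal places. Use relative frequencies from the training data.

churn: (70/133) × (48/70) × (42/70) × (50/70) ≈ 0.154672
retain: (63/133) × (43/63) × (13/63) × (47/63) ≈ 0.0497711
P(churn | x) = 0.154672 / 0.2044431 ≈ 0.757

0.757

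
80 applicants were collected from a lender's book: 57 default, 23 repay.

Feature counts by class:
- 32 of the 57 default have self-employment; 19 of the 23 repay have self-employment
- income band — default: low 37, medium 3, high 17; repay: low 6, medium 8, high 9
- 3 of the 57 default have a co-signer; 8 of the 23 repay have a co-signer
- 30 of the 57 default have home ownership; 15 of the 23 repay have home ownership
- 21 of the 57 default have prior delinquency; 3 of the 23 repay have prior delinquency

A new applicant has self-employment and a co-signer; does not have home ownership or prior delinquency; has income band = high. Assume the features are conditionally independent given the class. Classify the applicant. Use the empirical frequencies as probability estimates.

default: (57/80) × (32/57) × (17/57) × (3/57) × (27/57) × (36/57) ≈ 0.00187844
repay: (23/80) × (19/23) × (9/23) × (8/23) × (8/23) × (20/23) ≈ 0.00977698
Highest score → repay.

repay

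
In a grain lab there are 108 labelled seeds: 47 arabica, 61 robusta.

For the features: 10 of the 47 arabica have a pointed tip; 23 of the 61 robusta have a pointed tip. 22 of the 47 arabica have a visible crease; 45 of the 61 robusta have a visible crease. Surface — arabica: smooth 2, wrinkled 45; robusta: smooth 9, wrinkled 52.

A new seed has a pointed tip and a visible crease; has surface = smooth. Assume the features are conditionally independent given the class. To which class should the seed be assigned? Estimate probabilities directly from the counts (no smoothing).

arabica: (47/108) × (10/47) × (22/47) × (2/47) ≈ 0.00184431
robusta: (61/108) × (23/61) × (45/61) × (9/61) ≈ 0.0231793
Highest score → robusta.

robusta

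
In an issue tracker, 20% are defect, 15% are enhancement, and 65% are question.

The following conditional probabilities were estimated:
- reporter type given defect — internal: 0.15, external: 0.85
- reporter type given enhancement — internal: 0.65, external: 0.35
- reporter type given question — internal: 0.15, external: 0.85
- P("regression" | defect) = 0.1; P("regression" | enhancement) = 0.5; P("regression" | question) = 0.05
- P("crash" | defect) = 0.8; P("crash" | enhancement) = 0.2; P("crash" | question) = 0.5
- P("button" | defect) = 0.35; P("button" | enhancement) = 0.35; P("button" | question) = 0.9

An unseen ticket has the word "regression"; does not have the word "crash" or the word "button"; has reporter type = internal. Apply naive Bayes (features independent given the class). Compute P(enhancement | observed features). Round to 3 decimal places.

defect: 0.2 × 0.15 × 0.1 × (1−0.8) × (1−0.35) = 0.00039
enhancement: 0.15 × 0.65 × 0.5 × (1−0.2) × (1−0.35) = 0.02535
question: 0.65 × 0.15 × 0.05 × (1−0.5) × (1−0.9) = 0.00024375
P(enhancement | x) = 0.02535 / 0.02598375 ≈ 0.976

0.976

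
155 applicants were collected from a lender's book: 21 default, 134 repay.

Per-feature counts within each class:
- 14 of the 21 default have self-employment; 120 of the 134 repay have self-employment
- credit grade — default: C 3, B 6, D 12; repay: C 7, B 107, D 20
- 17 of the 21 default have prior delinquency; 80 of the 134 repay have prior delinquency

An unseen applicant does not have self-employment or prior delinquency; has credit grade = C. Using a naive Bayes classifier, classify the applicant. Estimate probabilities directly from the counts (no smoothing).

repay

default: (21/155) × (7/21) × (3/21) × (4/21) ≈ 0.00122888
repay: (134/155) × (14/134) × (7/134) × (54/134) ≈ 0.00190142
Highest score → repay.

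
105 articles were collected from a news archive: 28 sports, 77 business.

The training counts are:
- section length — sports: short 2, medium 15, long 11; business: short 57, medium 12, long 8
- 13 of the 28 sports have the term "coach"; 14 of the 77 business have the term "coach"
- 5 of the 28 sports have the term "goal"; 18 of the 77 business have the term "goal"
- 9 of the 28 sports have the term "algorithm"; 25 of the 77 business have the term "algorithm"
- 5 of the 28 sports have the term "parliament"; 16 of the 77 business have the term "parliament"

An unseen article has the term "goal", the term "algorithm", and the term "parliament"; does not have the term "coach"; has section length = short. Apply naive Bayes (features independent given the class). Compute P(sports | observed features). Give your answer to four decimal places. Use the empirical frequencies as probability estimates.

0.0147

sports: (28/105) × (2/28) × (15/28) × (5/28) × (9/28) × (5/28) ≈ 0.000104588
business: (77/105) × (57/77) × (63/77) × (18/77) × (25/77) × (16/77) ≈ 0.0070048
P(sports | x) = 0.000104588 / 0.007109388 ≈ 0.0147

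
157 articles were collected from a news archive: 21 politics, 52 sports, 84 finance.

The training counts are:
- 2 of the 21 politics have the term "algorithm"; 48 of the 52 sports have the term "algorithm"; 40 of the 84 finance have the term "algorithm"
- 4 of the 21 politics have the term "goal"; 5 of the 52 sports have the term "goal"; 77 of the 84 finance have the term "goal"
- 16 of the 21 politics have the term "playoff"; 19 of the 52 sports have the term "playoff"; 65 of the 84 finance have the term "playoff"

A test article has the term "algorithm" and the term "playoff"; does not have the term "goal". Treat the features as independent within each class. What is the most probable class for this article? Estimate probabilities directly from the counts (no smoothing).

sports

politics: (21/157) × (2/21) × (17/21) × (16/21) ≈ 0.00785707
sports: (52/157) × (48/52) × (47/52) × (19/52) ≈ 0.100969
finance: (84/157) × (40/84) × (7/84) × (65/84) ≈ 0.0164291
Highest score → sports.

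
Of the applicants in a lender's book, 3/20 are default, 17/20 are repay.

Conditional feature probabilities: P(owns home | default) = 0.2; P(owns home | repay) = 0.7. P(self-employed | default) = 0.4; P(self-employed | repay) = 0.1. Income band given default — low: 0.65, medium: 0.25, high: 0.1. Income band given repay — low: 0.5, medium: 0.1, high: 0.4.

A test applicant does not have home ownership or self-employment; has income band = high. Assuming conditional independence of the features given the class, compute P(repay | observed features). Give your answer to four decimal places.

0.9273

default: 0.15 × (1−0.2) × (1−0.4) × 0.1 = 0.0072
repay: 0.85 × (1−0.7) × (1−0.1) × 0.4 = 0.0918
P(repay | x) = 0.0918 / 0.099 ≈ 0.9273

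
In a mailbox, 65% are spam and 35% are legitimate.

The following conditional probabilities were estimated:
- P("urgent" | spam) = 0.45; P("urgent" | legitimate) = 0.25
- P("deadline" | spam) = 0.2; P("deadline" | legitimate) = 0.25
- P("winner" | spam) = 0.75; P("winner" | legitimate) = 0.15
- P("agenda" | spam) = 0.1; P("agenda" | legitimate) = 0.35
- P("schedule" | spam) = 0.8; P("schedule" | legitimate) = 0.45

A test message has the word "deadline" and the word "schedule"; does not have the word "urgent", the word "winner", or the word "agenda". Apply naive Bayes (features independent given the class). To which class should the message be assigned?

spam: 0.65 × (1−0.45) × 0.2 × (1−0.75) × (1−0.1) × 0.8 = 0.01287
legitimate: 0.35 × (1−0.25) × 0.25 × (1−0.15) × (1−0.35) × 0.45 = 0.016316015625
Highest score → legitimate.

legitimate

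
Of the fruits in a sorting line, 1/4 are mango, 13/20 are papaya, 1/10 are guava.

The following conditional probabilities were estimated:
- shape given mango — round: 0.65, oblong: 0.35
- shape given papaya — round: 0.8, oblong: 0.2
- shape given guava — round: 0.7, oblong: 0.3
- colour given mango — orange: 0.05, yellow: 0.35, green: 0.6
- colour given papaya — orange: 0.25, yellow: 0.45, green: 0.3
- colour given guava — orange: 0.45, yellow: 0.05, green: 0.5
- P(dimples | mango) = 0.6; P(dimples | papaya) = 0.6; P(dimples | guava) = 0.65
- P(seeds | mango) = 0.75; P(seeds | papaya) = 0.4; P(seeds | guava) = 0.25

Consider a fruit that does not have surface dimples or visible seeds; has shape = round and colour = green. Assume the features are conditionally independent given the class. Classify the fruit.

mango: 0.25 × 0.65 × 0.6 × (1−0.6) × (1−0.75) = 0.00975
papaya: 0.65 × 0.8 × 0.3 × (1−0.6) × (1−0.4) = 0.03744
guava: 0.1 × 0.7 × 0.5 × (1−0.65) × (1−0.25) = 0.0091875
Highest score → papaya.

papaya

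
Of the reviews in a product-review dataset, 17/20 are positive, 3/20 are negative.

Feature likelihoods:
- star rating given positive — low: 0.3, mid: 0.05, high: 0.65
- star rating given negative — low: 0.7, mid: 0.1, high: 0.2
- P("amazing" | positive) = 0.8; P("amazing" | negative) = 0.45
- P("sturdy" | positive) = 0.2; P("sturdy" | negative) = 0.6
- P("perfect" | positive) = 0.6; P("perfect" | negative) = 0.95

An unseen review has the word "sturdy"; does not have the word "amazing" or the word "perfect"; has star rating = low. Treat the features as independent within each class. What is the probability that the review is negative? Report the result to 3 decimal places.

positive: 0.85 × 0.3 × (1−0.8) × 0.2 × (1−0.6) = 0.00408
negative: 0.15 × 0.7 × (1−0.45) × 0.6 × (1−0.95) = 0.0017325
P(negative | x) = 0.0017325 / 0.0058125 ≈ 0.298

0.298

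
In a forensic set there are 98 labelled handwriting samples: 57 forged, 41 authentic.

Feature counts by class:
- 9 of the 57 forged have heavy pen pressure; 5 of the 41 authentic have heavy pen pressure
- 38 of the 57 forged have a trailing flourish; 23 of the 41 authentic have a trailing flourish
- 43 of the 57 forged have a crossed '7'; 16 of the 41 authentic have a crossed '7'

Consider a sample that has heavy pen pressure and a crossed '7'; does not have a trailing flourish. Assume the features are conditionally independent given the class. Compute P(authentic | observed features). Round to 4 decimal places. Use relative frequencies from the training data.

forged: (57/98) × (9/57) × (19/57) × (43/57) ≈ 0.0230934
authentic: (41/98) × (5/41) × (18/41) × (16/41) ≈ 0.00874115
P(authentic | x) = 0.00874115 / 0.03183455 ≈ 0.2746

0.2746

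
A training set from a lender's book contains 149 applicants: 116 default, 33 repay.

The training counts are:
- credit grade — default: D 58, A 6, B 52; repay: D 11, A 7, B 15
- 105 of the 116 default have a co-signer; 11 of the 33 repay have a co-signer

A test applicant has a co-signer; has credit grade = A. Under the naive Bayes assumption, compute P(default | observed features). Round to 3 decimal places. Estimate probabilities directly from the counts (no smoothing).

default: (116/149) × (6/116) × (105/116) ≈ 0.0364499
repay: (33/149) × (7/33) × (11/33) ≈ 0.01566
P(default | x) = 0.0364499 / 0.0521099 ≈ 0.699

0.699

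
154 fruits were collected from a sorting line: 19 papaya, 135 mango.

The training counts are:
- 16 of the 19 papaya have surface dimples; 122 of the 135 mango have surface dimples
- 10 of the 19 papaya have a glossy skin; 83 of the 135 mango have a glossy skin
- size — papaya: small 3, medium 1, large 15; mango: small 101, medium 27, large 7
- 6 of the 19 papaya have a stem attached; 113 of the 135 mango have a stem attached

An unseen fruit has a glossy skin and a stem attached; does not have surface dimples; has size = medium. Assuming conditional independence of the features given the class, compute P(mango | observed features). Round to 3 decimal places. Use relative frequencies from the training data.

papaya: (19/154) × (3/19) × (10/19) × (1/19) × (6/19) ≈ 0.000170408
mango: (135/154) × (13/135) × (83/135) × (27/135) × (113/135) ≈ 0.00868844
P(mango | x) = 0.00868844 / 0.008858848 ≈ 0.981

0.981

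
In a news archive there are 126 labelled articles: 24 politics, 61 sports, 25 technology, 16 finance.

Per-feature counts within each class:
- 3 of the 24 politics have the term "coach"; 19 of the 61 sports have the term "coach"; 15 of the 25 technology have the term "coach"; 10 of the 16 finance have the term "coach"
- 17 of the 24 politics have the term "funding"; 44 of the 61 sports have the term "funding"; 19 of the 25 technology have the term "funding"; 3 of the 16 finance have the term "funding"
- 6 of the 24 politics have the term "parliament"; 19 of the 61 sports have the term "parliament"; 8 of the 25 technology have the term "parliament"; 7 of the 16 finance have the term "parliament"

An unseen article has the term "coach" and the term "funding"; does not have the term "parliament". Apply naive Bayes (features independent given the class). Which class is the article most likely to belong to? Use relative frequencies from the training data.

sports

politics: (24/126) × (3/24) × (17/24) × (18/24) ≈ 0.0126488
sports: (61/126) × (19/61) × (44/61) × (42/61) ≈ 0.0748903
technology: (25/126) × (15/25) × (19/25) × (17/25) ≈ 0.0615238
finance: (16/126) × (10/16) × (3/16) × (9/16) ≈ 0.00837054
Highest score → sports.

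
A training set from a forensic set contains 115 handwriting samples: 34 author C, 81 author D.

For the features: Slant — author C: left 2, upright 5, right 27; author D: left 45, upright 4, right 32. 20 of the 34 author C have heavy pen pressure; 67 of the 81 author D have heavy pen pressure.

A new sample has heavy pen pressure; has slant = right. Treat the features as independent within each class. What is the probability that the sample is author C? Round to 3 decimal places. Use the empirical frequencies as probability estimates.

author C: (34/115) × (27/34) × (20/34) ≈ 0.138107
author D: (81/115) × (32/81) × (67/81) ≈ 0.230166
P(author C | x) = 0.138107 / 0.368273 ≈ 0.375

0.375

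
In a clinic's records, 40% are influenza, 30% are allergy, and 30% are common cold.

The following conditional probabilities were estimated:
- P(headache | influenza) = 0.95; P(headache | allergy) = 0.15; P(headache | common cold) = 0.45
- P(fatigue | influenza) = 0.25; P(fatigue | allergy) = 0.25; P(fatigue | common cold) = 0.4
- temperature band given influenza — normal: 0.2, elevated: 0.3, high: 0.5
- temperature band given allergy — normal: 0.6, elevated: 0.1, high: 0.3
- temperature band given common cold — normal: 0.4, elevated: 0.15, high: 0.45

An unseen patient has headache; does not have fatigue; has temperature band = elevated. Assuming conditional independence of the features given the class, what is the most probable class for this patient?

influenza

influenza: 0.4 × 0.95 × (1−0.25) × 0.3 = 0.0855
allergy: 0.3 × 0.15 × (1−0.25) × 0.1 = 0.003375
common cold: 0.3 × 0.45 × (1−0.4) × 0.15 = 0.01215
Highest score → influenza.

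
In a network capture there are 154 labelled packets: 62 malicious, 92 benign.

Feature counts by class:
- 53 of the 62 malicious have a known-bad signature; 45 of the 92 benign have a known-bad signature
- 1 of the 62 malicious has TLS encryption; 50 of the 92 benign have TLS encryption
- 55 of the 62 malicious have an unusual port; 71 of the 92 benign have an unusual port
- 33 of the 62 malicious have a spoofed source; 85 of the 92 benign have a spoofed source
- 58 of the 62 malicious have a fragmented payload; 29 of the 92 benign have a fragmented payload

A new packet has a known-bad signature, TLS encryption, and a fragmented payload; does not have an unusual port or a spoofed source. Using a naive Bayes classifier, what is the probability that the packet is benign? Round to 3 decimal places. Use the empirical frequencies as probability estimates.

0.760

malicious: (62/154) × (53/62) × (1/62) × (7/62) × (29/62) × (58/62) ≈ 0.000274228
benign: (92/154) × (45/92) × (50/92) × (21/92) × (7/92) × (29/92) ≈ 0.000869412
P(benign | x) = 0.000869412 / 0.00114364 ≈ 0.760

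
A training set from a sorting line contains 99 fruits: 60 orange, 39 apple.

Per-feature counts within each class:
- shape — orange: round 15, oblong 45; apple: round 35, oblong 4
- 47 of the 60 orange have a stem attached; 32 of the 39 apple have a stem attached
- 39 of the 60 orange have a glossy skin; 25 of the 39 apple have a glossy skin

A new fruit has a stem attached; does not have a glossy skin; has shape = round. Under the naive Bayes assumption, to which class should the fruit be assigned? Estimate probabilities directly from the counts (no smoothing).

apple

orange: (60/99) × (15/60) × (47/60) × (21/60) ≈ 0.0415404
apple: (39/99) × (35/39) × (32/39) × (14/39) ≈ 0.104131
Highest score → apple.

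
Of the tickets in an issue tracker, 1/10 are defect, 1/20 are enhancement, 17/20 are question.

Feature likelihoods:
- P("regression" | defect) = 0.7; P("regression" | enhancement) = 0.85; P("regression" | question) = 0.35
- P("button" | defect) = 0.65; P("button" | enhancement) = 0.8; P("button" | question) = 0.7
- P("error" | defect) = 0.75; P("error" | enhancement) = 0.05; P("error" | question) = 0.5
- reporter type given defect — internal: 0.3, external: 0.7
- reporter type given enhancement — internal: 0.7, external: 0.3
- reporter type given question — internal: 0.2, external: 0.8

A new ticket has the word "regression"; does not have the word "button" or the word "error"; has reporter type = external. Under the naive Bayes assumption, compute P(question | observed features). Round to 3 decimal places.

0.842

defect: 0.1 × 0.7 × (1−0.65) × (1−0.75) × 0.7 = 0.0042875
enhancement: 0.05 × 0.85 × (1−0.8) × (1−0.05) × 0.3 = 0.0024225
question: 0.85 × 0.35 × (1−0.7) × (1−0.5) × 0.8 = 0.0357
P(question | x) = 0.0357 / 0.04241 ≈ 0.842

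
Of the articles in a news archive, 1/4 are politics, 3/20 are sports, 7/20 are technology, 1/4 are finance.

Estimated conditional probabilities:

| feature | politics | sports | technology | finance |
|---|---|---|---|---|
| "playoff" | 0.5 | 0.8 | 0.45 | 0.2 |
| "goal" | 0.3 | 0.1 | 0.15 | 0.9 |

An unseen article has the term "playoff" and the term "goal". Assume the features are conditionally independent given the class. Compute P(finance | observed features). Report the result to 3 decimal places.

politics: 0.25 × 0.5 × 0.3 = 0.0375
sports: 0.15 × 0.8 × 0.1 = 0.012
technology: 0.35 × 0.45 × 0.15 = 0.023625
finance: 0.25 × 0.2 × 0.9 = 0.045
P(finance | x) = 0.045 / 0.118125 ≈ 0.381

0.381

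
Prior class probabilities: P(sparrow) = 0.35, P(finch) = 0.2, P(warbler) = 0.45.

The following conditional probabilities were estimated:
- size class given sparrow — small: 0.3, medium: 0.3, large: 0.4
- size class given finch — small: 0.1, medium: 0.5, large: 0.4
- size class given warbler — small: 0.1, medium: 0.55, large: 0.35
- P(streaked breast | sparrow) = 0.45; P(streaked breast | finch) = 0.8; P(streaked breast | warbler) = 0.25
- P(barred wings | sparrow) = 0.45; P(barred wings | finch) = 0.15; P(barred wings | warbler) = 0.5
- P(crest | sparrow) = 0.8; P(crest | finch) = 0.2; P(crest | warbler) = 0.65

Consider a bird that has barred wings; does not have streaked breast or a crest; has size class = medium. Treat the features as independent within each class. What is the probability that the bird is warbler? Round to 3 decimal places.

sparrow: 0.35 × 0.3 × (1−0.45) × 0.45 × (1−0.8) = 0.0051975
finch: 0.2 × 0.5 × (1−0.8) × 0.15 × (1−0.2) = 0.0024
warbler: 0.45 × 0.55 × (1−0.25) × 0.5 × (1−0.65) = 0.032484375
P(warbler | x) = 0.032484375 / 0.040081875 ≈ 0.810

0.810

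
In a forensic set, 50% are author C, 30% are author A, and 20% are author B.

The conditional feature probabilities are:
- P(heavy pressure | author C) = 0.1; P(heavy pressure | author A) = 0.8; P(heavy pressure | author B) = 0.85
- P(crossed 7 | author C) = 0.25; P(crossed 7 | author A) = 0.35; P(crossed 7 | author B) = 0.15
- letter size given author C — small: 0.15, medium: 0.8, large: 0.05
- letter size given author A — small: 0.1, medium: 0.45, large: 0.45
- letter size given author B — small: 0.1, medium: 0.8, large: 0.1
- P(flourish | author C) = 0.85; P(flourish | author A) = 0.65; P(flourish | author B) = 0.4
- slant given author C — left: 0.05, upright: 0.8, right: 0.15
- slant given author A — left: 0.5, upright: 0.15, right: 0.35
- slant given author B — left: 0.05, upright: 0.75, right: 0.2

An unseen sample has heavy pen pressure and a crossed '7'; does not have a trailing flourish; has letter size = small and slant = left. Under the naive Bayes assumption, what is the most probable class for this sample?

author A

author C: 0.5 × 0.1 × 0.25 × 0.15 × (1−0.85) × 0.05 = 0.0000140625
author A: 0.3 × 0.8 × 0.35 × 0.1 × (1−0.65) × 0.5 = 0.00147
author B: 0.2 × 0.85 × 0.15 × 0.1 × (1−0.4) × 0.05 = 0.0000765
Highest score → author A.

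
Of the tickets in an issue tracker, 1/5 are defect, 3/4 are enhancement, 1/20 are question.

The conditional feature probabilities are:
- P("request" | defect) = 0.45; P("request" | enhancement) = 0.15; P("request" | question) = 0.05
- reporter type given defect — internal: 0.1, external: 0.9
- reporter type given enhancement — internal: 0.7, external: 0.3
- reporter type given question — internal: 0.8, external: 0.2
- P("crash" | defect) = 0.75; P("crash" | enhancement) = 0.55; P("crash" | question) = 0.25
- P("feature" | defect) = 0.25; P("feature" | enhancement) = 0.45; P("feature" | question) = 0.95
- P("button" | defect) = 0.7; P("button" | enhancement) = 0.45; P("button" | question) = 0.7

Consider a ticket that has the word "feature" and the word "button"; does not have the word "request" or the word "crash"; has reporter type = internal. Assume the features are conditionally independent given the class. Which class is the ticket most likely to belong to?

enhancement

defect: 0.2 × (1−0.45) × 0.1 × (1−0.75) × 0.25 × 0.7 = 0.00048125
enhancement: 0.75 × (1−0.15) × 0.7 × (1−0.55) × 0.45 × 0.45 = 0.04066453125
question: 0.05 × (1−0.05) × 0.8 × (1−0.25) × 0.95 × 0.7 = 0.0189525
Highest score → enhancement.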